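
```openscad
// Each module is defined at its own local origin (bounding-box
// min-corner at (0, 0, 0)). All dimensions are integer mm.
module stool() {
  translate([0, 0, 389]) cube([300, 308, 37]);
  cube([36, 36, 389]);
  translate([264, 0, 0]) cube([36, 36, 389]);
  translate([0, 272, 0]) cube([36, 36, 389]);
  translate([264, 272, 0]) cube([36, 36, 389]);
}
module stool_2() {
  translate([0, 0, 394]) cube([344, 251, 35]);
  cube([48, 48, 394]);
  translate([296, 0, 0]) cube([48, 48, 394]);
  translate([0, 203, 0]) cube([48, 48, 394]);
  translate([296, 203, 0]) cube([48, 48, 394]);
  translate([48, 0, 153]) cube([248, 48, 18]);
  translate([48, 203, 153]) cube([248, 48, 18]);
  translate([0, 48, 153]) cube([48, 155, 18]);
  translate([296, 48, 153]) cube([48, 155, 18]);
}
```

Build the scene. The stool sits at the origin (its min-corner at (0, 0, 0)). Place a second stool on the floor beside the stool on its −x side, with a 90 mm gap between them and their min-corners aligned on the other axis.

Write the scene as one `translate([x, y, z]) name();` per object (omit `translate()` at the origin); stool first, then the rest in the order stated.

stool();
translate([-434, 0, 0]) stool_2();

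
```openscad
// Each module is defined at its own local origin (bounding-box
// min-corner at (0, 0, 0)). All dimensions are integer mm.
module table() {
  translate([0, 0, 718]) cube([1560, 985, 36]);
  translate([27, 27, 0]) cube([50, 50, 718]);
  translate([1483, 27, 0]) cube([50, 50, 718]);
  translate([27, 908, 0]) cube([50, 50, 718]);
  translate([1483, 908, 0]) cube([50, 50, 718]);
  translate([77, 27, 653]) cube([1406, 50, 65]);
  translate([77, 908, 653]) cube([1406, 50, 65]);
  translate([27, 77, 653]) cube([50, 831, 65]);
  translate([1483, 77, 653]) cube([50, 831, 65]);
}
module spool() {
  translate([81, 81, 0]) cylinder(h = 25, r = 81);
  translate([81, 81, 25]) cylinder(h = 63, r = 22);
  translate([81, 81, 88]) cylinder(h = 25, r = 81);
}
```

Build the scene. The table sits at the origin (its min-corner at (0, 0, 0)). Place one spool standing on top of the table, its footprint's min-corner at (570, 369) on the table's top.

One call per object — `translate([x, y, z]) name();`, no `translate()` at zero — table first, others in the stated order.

table();
translate([570, 369, 754]) spool();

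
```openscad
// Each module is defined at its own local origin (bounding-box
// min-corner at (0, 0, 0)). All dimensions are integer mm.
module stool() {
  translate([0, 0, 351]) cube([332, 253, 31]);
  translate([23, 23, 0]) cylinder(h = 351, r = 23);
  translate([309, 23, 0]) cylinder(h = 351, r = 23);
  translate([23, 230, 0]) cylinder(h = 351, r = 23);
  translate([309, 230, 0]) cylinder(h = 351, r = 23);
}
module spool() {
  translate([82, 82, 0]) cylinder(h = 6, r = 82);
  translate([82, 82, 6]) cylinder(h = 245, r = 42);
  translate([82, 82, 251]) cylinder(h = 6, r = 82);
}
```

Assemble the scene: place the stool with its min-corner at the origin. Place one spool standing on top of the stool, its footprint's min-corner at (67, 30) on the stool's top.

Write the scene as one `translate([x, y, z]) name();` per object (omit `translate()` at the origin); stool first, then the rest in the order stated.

stool();
translate([67, 30, 382]) spool();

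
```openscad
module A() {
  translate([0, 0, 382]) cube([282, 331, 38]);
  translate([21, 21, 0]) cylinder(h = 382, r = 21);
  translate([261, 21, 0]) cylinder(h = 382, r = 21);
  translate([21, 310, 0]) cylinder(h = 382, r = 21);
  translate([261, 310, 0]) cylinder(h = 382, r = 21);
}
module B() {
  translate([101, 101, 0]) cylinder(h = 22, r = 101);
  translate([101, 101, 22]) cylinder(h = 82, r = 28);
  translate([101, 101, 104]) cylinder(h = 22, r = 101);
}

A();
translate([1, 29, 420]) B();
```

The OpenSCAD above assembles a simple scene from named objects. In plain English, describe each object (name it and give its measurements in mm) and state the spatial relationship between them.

A is a simple wooden stool: a rectangular seat 282 mm (x) by 331 mm (y), 38 mm thick, top face at z = 420 mm, on four round legs, each 42 mm in diameter. The legs rest on z = 0, each leg's axis is inset half a diameter from the nearest pair of seat edges (so the leg's bounding box is flush with the corner).

B is a spool: two coaxial disc flanges of radius 101 mm and thickness 22 mm, joined by a core cylinder of radius 28 mm and height 82 mm. The lower flange rests on z = 0 and the three cylinders share a vertical axis.

The spool is on top of the stool.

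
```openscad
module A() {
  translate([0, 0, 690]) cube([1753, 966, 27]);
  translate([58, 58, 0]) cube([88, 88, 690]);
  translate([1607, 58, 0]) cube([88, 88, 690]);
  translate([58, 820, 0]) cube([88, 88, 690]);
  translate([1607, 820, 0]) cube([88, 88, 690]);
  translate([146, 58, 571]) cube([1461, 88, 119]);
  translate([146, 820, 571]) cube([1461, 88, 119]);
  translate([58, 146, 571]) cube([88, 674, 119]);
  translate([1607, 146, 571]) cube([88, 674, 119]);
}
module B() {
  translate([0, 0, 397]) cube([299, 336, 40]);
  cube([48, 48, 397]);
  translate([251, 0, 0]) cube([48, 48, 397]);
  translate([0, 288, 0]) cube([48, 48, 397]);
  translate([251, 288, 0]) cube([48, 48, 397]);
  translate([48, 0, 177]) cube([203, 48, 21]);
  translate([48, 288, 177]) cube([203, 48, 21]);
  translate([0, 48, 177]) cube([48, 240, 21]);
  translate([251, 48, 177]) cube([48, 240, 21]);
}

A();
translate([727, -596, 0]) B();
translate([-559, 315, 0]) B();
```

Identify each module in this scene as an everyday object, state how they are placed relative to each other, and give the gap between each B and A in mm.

Each stool's nearest face is 260 mm from the table's bounding box.

A is a table. B is a stool. Two stools sit around the table at the −y, −x sides. The gap between each stool and the table is 260 mm.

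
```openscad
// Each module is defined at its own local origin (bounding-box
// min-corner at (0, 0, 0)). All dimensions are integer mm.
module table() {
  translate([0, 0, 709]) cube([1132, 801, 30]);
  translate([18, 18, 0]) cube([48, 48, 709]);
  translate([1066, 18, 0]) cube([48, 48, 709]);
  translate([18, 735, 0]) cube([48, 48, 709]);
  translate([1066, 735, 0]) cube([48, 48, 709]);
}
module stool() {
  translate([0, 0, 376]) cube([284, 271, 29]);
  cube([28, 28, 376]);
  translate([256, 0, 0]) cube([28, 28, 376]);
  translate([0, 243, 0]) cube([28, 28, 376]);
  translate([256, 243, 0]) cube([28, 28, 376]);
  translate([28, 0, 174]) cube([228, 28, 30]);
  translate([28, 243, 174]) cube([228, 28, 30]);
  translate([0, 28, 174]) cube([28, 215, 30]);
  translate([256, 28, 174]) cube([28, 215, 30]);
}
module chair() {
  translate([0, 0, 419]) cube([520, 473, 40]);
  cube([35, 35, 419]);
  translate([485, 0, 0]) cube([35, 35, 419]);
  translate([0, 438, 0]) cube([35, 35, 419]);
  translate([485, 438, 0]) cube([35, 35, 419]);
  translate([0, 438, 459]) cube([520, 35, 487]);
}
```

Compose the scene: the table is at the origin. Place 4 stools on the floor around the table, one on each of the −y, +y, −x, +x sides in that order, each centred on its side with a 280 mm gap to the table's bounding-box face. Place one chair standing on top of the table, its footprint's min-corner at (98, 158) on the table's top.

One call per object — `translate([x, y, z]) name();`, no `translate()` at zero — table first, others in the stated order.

table();
translate([424, -551, 0]) stool();
translate([424, 1081, 0]) stool();
translate([-564, 265, 0]) stool();
translate([1412, 265, 0]) stool();
translate([98, 158, 739]) chair();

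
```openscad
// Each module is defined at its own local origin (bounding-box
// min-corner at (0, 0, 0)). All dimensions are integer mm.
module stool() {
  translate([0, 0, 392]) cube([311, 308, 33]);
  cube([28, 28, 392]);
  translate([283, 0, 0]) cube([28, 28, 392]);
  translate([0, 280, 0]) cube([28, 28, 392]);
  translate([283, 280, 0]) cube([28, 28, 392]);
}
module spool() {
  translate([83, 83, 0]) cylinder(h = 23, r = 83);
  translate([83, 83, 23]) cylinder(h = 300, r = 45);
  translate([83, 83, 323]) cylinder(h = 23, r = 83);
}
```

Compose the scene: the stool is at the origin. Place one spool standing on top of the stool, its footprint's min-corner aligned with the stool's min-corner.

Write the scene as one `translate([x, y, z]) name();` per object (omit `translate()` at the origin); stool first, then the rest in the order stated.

stool();
translate([0, 0, 425]) spool();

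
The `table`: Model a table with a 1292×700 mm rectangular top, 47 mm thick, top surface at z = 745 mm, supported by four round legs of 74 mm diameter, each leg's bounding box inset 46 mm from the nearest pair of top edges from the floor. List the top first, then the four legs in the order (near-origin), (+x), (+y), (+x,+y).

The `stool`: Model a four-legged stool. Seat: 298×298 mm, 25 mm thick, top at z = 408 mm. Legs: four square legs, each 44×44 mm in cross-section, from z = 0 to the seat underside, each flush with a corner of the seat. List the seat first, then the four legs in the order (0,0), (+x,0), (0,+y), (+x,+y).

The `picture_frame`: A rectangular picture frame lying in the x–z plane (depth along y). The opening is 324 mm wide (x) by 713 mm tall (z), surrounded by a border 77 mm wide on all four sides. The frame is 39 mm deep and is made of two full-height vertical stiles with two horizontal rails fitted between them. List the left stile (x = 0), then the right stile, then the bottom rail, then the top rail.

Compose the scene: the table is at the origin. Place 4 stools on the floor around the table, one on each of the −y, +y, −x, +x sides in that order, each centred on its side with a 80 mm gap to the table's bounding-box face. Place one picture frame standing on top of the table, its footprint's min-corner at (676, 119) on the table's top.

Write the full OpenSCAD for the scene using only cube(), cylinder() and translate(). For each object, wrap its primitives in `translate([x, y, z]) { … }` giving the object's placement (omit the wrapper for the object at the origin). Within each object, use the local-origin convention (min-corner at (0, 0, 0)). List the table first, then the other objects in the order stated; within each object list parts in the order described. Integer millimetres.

translate([0, 0, 698]) cube([1292, 700, 47]);
translate([83, 83, 0]) cylinder(h = 698, r = 37);
translate([1209, 83, 0]) cylinder(h = 698, r = 37);
translate([83, 617, 0]) cylinder(h = 698, r = 37);
translate([1209, 617, 0]) cylinder(h = 698, r = 37);
translate([497, -378, 0]) {
  translate([0, 0, 383]) cube([298, 298, 25]);
  cube([44, 44, 383]);
  translate([254, 0, 0]) cube([44, 44, 383]);
  translate([0, 254, 0]) cube([44, 44, 383]);
  translate([254, 254, 0]) cube([44, 44, 383]);
}
translate([497, 780, 0]) {
  translate([0, 0, 383]) cube([298, 298, 25]);
  cube([44, 44, 383]);
  translate([254, 0, 0]) cube([44, 44, 383]);
  translate([0, 254, 0]) cube([44, 44, 383]);
  translate([254, 254, 0]) cube([44, 44, 383]);
}
translate([-378, 201, 0]) {
  translate([0, 0, 383]) cube([298, 298, 25]);
  cube([44, 44, 383]);
  translate([254, 0, 0]) cube([44, 44, 383]);
  translate([0, 254, 0]) cube([44, 44, 383]);
  translate([254, 254, 0]) cube([44, 44, 383]);
}
translate([1372, 201, 0]) {
  translate([0, 0, 383]) cube([298, 298, 25]);
  cube([44, 44, 383]);
  translate([254, 0, 0]) cube([44, 44, 383]);
  translate([0, 254, 0]) cube([44, 44, 383]);
  translate([254, 254, 0]) cube([44, 44, 383]);
}
translate([676, 119, 745]) {
  cube([77, 39, 867]);
  translate([401, 0, 0]) cube([77, 39, 867]);
  translate([77, 0, 0]) cube([324, 39, 77]);
  translate([77, 0, 790]) cube([324, 39, 77]);
}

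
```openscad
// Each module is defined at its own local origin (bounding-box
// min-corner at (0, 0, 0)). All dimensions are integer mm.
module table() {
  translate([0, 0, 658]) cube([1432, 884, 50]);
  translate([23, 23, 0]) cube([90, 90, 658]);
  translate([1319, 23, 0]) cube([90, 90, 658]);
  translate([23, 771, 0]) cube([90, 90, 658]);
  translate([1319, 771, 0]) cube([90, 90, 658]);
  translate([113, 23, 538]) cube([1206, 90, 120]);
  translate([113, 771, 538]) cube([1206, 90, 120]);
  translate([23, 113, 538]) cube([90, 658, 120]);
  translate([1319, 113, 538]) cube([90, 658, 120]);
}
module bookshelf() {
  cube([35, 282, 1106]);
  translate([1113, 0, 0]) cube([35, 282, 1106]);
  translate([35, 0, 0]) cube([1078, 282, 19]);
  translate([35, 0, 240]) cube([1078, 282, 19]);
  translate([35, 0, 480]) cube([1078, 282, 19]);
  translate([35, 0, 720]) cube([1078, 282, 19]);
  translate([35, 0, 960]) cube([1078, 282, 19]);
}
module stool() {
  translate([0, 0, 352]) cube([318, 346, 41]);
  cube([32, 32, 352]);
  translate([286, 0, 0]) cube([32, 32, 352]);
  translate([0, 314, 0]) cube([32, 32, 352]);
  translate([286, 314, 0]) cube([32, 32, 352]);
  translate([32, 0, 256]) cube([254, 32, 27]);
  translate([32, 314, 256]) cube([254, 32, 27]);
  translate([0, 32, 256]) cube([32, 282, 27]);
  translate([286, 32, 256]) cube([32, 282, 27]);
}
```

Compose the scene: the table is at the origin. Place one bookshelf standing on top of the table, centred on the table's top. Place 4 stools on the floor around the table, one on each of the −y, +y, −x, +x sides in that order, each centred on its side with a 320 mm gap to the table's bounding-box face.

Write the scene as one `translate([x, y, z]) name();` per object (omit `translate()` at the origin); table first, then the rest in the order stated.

table();
translate([142, 301, 708]) bookshelf();
translate([557, -666, 0]) stool();
translate([557, 1204, 0]) stool();
translate([-638, 269, 0]) stool();
translate([1752, 269, 0]) stool();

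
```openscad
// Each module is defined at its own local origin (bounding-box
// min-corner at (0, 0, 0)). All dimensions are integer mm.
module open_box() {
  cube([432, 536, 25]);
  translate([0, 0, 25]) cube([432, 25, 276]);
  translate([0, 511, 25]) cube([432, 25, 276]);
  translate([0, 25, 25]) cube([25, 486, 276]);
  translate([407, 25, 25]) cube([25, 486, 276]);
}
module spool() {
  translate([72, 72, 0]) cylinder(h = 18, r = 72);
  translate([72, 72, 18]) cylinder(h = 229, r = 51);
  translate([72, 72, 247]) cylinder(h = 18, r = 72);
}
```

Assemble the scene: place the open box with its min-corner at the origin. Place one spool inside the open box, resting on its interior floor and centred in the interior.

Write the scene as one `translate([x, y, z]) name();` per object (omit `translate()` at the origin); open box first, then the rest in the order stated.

open_box();
translate([144, 196, 25]) spool();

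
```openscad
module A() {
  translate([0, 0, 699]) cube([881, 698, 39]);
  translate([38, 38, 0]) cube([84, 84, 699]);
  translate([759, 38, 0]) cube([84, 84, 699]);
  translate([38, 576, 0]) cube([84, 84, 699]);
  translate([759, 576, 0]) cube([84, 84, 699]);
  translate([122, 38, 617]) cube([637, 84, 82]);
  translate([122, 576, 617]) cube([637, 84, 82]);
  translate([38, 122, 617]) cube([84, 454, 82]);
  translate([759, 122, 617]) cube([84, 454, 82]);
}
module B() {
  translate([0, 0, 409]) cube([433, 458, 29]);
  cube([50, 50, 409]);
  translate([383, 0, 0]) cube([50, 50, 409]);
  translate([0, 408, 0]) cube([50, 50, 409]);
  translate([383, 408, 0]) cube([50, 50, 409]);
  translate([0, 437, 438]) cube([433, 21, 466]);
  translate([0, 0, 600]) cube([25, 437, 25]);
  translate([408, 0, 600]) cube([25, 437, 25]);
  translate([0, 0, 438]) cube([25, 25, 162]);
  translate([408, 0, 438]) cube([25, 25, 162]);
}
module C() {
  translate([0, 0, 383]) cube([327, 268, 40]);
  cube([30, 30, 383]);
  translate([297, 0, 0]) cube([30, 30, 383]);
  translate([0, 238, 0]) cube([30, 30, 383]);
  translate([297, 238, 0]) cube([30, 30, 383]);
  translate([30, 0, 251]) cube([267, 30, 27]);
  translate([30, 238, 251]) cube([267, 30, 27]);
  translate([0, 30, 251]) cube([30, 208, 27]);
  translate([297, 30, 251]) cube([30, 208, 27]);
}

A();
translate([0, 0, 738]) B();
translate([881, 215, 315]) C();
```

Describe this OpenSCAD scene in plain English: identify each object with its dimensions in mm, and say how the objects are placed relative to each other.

A is a table: top 881 mm (x) × 698 mm (y), 39 mm thick, upper face at z = 738 mm, on four 84×84 mm square legs, each inset 38 mm from the nearest pair of top edges, running from z = 0 to the bottom of the top. Four apron rails, 84 mm thick and 82 mm tall, run between adjacent legs with their top edges flush with the underside of the top and their outer faces flush with the legs' outer faces.

B is a chair. The seat is a 433×458×29 mm slab with its top at z = 438 mm, on four 50×50 mm corner legs (flush with the seat edges, standing on z = 0). A flat backrest 21 mm thick, 466 mm tall, spans the full seat width and rises from the seat top along its +y edge, rear face flush with the rear of the seat. Two armrests of 25×25 mm section run along each side from the seat's front edge to the front of the backrest, top faces 187 mm above the seat top and outer faces flush with the seat's x-edges; a 25×25 mm post under the front of each armrest stands on the seat at the front corner.

C is a four-legged stool. The seat is 327×268 mm, 40 mm thick, top at z = 423 mm. It stands on four square legs, each 30×30 mm in cross-section, from z = 0 to the seat underside, each flush with a corner of the seat. Four stretchers, 30 mm wide and 27 mm tall, connect adjacent legs with their undersides at z = 251 mm, each running between the inner faces of the legs it joins and aligned with the legs' outer faces on the other axis.

The chair is on top of the table. The stool is beside the table with their tops flush at z = 738.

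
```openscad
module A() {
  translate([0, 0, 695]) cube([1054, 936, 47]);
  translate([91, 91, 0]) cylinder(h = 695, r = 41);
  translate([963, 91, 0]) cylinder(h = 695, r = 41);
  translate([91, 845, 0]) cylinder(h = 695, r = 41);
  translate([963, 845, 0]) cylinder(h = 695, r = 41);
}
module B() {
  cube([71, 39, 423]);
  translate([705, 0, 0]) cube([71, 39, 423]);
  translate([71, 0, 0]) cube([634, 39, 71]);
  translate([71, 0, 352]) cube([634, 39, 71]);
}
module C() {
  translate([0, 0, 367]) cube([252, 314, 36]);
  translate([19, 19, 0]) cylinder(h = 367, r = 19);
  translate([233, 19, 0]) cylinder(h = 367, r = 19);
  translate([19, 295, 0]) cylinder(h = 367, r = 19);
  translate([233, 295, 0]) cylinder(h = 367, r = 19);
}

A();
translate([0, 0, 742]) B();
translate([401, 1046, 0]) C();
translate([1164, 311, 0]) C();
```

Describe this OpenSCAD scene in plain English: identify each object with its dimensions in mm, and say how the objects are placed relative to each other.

A is a table: top 1054 mm (x) × 936 mm (y), 47 mm thick, upper face at z = 742 mm, on four round legs of 82 mm diameter, each leg's bounding box inset 50 mm from the nearest pair of top edges, running from z = 0 to the bottom of the top.

B is a picture frame with a 634×281 mm rectangular opening (x by z) and a uniform 71 mm border on every side. Frame depth is 39 mm along y. It is built from two vertical stiles running the full outside height and two horizontal rails spanning the gap between the stiles.

C is a simple wooden stool: a rectangular seat 252 mm (x) by 314 mm (y), 36 mm thick, top face at z = 403 mm, on four round legs, each 38 mm in diameter. The legs rest on z = 0, each leg's axis is inset half a diameter from the nearest pair of seat edges (so the leg's bounding box is flush with the corner).

The picture frame is on top of the table. Two stools sit around the table at the +y, +x sides.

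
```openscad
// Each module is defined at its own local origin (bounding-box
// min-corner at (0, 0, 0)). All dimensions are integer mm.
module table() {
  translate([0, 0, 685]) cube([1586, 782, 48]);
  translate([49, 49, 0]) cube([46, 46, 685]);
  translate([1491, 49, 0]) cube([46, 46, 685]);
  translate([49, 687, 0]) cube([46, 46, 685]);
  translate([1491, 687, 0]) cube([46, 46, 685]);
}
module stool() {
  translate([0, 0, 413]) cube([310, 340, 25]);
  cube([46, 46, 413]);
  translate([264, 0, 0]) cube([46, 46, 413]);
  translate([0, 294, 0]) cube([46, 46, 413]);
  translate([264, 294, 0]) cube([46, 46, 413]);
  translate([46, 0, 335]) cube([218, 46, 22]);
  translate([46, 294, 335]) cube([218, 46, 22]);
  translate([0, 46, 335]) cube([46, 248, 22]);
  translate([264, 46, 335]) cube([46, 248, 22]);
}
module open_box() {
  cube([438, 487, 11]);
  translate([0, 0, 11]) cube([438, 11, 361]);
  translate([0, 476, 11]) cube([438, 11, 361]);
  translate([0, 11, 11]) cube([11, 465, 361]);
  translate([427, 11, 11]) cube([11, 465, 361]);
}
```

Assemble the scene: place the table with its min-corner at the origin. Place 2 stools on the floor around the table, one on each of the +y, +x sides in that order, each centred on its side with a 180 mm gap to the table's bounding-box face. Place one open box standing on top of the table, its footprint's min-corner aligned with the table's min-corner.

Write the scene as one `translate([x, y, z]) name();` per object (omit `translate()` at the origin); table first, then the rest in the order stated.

table();
translate([638, 962, 0]) stool();
translate([1766, 221, 0]) stool();
translate([0, 0, 733]) open_box();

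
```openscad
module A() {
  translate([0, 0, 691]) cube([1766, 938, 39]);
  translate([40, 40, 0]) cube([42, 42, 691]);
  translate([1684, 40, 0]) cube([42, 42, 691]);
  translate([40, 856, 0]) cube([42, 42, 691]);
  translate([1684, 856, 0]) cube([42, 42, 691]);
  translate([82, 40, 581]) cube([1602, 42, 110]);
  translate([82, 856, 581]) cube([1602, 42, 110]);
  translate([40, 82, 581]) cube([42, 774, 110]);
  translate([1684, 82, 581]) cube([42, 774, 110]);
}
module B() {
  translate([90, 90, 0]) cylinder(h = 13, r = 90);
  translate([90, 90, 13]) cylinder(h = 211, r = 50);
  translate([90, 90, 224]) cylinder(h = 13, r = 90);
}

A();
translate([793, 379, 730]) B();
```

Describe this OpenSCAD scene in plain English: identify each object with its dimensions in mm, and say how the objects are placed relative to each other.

A is a rectangular dining table. The top is 1766×938×39 mm with its upper surface at z = 730 mm. It stands on four 42×42 mm square legs, each inset 40 mm from the nearest pair of top edges, running from the floor to the underside of the top. Four apron rails, 42 mm thick and 110 mm tall, run between adjacent legs with their top edges flush with the underside of the top and their outer faces flush with the legs' outer faces.

B is a spool: two coaxial disc flanges of radius 90 mm and thickness 13 mm, joined by a core cylinder of radius 50 mm and height 211 mm. The lower flange rests on z = 0 and the three cylinders share a vertical axis.

The spool is on top of the table, centred.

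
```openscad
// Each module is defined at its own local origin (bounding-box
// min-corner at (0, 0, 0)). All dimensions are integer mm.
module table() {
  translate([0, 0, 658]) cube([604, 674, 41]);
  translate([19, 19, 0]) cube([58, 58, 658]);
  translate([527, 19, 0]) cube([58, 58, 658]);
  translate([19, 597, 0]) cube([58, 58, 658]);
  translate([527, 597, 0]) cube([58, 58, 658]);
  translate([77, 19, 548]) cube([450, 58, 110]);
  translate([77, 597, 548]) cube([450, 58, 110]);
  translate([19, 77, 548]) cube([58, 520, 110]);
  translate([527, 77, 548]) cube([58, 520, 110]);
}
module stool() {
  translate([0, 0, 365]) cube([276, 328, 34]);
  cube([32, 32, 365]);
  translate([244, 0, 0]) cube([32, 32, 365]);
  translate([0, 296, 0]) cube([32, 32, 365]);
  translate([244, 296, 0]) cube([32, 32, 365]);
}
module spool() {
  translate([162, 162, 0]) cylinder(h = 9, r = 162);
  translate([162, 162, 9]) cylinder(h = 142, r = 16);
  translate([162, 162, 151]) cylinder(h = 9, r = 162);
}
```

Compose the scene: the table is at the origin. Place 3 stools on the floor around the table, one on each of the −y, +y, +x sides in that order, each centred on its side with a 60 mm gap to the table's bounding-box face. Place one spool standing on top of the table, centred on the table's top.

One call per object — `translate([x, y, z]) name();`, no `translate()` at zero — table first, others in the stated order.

table();
translate([164, -388, 0]) stool();
translate([164, 734, 0]) stool();
translate([664, 173, 0]) stool();
translate([140, 175, 699]) spool();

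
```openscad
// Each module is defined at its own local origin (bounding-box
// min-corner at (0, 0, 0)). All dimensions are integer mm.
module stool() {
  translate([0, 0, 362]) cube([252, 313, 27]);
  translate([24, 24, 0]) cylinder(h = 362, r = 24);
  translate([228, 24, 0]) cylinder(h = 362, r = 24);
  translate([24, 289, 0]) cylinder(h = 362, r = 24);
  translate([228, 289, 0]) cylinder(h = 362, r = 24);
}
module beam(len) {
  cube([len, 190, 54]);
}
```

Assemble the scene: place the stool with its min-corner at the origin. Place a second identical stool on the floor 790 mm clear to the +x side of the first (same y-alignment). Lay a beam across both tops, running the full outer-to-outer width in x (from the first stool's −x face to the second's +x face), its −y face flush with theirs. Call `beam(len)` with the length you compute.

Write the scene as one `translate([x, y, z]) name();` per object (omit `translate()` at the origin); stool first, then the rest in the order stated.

stool();
translate([1042, 0, 0]) stool();
translate([0, 0, 389]) beam(1294);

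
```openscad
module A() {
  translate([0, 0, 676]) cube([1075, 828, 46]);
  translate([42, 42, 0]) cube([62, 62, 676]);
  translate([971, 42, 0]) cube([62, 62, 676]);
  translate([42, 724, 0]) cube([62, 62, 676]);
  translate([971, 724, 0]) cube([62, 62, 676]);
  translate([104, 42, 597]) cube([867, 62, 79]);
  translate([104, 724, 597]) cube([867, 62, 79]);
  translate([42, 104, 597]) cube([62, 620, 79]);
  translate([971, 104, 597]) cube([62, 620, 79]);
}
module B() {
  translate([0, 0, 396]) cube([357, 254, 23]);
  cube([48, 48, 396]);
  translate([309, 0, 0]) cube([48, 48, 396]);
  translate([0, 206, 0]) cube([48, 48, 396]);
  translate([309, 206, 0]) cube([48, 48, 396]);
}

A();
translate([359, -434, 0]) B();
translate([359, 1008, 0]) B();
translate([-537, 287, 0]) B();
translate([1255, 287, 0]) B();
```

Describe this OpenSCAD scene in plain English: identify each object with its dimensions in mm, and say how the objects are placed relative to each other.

A is a table with a 1075×828 mm rectangular top, 46 mm thick, top surface at z = 722 mm, supported by four 62×62 mm square legs, each inset 42 mm from the nearest pair of top edges, running from the floor. Four apron rails, 62 mm thick and 79 mm tall, run between adjacent legs with their top edges flush with the underside of the top and their outer faces flush with the legs' outer faces.

B is a four-legged stool. The seat is a 357×254×23 mm slab whose top surface is at z = 419 mm; four square legs, each 48×48 mm in cross-section, run from the floor (z = 0) to the underside of the seat, each flush with a corner of the seat.

Four stools sit around the table at the −y, +y, −x, +x sides.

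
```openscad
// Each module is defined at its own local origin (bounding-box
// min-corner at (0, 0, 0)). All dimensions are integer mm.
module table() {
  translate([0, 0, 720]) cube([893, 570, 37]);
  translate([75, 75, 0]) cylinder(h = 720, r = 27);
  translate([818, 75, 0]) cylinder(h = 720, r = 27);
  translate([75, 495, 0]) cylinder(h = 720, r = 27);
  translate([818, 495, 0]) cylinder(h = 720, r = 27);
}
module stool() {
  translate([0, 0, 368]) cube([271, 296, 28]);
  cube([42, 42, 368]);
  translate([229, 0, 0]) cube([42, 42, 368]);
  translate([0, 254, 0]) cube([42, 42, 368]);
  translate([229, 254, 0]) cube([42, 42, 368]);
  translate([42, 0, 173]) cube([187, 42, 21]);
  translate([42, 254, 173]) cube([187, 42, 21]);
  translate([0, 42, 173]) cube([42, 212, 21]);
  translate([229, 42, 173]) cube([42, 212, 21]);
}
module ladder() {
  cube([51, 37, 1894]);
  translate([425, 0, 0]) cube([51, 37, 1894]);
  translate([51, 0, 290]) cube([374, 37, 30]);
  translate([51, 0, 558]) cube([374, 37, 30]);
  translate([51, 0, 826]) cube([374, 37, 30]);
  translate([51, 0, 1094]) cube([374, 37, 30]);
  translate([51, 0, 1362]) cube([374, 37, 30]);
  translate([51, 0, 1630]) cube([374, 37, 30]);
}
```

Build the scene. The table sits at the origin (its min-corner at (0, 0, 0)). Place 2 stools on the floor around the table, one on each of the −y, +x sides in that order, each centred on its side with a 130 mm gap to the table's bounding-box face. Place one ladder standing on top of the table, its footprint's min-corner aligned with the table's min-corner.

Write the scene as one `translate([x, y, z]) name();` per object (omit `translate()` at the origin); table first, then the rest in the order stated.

table();
translate([311, -426, 0]) stool();
translate([1023, 137, 0]) stool();
translate([0, 0, 757]) ladder();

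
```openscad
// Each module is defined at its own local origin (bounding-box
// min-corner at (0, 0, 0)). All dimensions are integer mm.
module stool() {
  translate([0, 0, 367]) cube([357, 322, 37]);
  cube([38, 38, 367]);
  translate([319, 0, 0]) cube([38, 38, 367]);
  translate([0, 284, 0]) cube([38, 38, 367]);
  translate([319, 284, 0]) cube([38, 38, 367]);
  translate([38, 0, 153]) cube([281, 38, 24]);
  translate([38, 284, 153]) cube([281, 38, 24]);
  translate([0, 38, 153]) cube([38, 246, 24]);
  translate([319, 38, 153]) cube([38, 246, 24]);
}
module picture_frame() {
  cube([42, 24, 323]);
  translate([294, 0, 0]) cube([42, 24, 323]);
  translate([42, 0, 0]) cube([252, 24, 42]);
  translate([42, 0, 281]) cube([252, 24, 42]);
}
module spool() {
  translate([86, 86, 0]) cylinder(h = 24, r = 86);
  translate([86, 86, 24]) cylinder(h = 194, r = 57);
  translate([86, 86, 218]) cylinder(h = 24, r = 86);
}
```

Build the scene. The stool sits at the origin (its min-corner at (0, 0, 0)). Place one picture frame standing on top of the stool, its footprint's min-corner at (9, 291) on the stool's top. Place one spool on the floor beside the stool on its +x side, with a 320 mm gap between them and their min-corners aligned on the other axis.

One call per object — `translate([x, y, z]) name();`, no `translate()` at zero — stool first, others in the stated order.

stool();
translate([9, 291, 404]) picture_frame();
translate([677, 0, 0]) spool();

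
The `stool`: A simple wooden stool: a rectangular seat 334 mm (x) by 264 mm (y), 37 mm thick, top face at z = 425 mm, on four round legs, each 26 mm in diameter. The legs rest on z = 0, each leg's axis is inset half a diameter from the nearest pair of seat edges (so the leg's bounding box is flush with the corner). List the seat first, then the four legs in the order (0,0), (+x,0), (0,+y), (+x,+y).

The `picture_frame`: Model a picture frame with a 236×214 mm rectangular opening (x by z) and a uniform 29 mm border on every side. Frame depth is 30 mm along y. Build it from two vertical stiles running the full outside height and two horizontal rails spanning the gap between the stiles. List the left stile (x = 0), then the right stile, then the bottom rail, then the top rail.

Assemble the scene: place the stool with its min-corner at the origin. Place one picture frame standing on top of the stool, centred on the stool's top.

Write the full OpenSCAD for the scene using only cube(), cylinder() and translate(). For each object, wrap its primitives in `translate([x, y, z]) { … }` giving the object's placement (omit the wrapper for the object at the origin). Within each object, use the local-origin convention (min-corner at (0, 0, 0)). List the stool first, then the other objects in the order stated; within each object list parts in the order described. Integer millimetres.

translate([0, 0, 388]) cube([334, 264, 37]);
translate([13, 13, 0]) cylinder(h = 388, r = 13);
translate([321, 13, 0]) cylinder(h = 388, r = 13);
translate([13, 251, 0]) cylinder(h = 388, r = 13);
translate([321, 251, 0]) cylinder(h = 388, r = 13);
translate([20, 117, 425]) {
  cube([29, 30, 272]);
  translate([265, 0, 0]) cube([29, 30, 272]);
  translate([29, 0, 0]) cube([236, 30, 29]);
  translate([29, 0, 243]) cube([236, 30, 29]);
}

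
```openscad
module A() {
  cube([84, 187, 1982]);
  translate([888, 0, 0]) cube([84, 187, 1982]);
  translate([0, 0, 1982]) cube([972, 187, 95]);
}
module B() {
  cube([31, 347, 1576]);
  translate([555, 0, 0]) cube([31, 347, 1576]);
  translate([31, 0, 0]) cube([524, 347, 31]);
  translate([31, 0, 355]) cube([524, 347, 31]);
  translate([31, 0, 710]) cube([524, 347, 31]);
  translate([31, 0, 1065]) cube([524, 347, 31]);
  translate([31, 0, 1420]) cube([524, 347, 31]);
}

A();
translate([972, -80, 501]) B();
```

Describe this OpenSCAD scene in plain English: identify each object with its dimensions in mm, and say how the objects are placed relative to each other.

A is a rectangular door frame: two vertical jambs of 84×187 mm section, 1982 mm tall, with a clear opening 804 mm wide between their inner faces. A header 95 mm tall and 187 mm deep lies on top of the jambs and spans the full outside width.

B is an open bookshelf. Two side panels, each 31 mm thick, 347 mm deep and 1576 mm tall, stand 586 mm apart (outside-to-outside). Between them sit 5 shelves, each 31 mm thick and 347 mm deep, spanning the full gap between the sides. The bottom shelf rests on the floor (its underside at z = 0) and the clear gap between one shelf's top and the next shelf's underside is 324 mm.

The bookshelf is beside the door frame with their tops flush at z = 2077.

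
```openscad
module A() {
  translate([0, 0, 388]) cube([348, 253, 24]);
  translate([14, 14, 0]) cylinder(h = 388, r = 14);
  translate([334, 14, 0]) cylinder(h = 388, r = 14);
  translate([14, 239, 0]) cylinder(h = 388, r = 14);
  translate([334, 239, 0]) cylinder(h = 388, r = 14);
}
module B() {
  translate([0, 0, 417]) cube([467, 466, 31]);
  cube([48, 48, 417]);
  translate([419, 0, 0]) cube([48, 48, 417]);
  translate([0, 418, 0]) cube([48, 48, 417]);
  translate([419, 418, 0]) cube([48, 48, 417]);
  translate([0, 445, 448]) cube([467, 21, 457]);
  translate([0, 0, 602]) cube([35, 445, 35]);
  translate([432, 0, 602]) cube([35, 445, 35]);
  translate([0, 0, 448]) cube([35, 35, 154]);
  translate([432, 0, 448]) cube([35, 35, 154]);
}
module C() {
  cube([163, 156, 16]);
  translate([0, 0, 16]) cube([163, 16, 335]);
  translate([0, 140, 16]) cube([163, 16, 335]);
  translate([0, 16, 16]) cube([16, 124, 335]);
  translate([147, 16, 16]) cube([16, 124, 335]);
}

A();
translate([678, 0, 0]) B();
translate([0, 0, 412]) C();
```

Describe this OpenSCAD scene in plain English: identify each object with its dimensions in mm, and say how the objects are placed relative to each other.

A is a simple wooden stool: a rectangular seat 348 mm (x) by 253 mm (y), 24 mm thick, top face at z = 412 mm, on four round legs, each 28 mm in diameter. The legs rest on z = 0, each leg's axis is inset half a diameter from the nearest pair of seat edges (so the leg's bounding box is flush with the corner).

B is a chair: 467×466 mm seat, 31 mm thick, top at z = 448 mm, on four 48 mm square corner legs flush with the seat edges. A 21 mm thick backrest slab spans the full seat width, extending 457 mm above the seat top, its back face flush with the seat's +y edge. Two armrests of 35×35 mm section run along each side from the seat's front edge to the front of the backrest, top faces 189 mm above the seat top and outer faces flush with the seat's x-edges; a 35×35 mm post under the front of each armrest stands on the seat at the front corner.

C is an open storage box with external size 163×156×351 mm and wall thickness 16 mm (the base is also 16 mm thick). The base covers the whole footprint; the four walls stand on the base, with the y-facing walls full-width and the x-facing walls fitting between their inner faces.

The chair is on the floor beside the stool on its +x side. The open box is on top of the stool.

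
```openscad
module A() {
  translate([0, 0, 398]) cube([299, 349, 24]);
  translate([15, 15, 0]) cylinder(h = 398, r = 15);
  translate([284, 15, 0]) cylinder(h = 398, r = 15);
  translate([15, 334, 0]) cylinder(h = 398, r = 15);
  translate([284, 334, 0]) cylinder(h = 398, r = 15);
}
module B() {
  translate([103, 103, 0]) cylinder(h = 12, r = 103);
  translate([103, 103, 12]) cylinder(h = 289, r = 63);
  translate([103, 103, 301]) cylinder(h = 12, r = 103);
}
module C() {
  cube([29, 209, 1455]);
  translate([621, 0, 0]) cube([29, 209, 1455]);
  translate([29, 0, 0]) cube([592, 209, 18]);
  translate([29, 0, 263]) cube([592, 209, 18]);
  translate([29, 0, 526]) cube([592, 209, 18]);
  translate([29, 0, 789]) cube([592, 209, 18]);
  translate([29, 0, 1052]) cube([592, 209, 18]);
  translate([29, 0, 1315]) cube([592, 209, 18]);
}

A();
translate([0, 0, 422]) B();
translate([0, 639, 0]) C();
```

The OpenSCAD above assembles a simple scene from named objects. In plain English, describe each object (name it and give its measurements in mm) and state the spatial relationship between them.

A is a four-legged stool. The seat is a 299×349×24 mm slab whose top surface is at z = 422 mm; four round legs, each 30 mm in diameter, run from the floor (z = 0) to the underside of the seat, each leg's axis is inset half a diameter from the nearest pair of seat edges (so the leg's bounding box is flush with the corner).

B is a spool: two coaxial disc flanges of radius 103 mm and thickness 12 mm, joined by a core cylinder of radius 63 mm and height 289 mm. The lower flange rests on z = 0 and the three cylinders share a vertical axis.

C is a bookshelf 650 mm wide overall, 209 mm deep and 1455 mm tall. The two sides are 29 mm thick vertical panels. 6 horizontal shelves of 18 mm thickness span between the inner faces of the sides; the lowest shelf sits on the floor and shelves are stacked with a clear vertical gap of 245 mm between each pair.

The spool is on top of the stool. The bookshelf is on the floor beside the stool on its +y side.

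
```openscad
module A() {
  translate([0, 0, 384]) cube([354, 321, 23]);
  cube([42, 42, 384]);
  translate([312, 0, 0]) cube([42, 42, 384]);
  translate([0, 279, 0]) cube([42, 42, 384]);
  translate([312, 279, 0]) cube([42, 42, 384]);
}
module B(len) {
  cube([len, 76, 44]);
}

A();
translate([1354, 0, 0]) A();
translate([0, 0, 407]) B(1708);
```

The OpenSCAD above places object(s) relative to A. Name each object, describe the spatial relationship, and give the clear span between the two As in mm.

Second stool starts at x = 1354; first ends at x = 354; clear span = 1354 − 354 = 1000 mm.

A is a stool. B is a beam. A beam spans the tops of two stools. The clear span between the two stools is 1000 mm.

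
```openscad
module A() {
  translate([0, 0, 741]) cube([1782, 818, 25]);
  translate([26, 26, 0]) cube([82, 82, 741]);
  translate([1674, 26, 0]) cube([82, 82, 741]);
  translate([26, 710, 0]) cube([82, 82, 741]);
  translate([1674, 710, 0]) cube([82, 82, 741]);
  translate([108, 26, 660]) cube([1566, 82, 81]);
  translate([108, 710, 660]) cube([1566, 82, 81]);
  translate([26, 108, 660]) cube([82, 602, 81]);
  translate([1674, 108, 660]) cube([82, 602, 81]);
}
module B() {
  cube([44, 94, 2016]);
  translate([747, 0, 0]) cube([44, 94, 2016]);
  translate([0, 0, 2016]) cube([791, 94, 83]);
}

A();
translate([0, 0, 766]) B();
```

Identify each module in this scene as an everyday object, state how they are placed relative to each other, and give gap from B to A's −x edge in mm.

The door frame's min-x is at 0; the table's min-x is 0; gap = 0 mm.

A is a table. B is a door frame. The door frame is on top of the table. The gap from the door frame to the table's −x edge is 0 mm.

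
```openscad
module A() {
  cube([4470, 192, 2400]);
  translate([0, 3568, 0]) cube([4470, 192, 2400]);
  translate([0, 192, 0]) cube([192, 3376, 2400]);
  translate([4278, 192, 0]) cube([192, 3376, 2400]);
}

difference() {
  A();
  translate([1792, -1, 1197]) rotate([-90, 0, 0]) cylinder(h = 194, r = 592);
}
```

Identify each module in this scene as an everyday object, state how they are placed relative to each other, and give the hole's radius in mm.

A is a house frame. The house frame has a circular hole through its front wall. The hole's radius is 592 mm.

The subtracted cylinder has r = 592 mm.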